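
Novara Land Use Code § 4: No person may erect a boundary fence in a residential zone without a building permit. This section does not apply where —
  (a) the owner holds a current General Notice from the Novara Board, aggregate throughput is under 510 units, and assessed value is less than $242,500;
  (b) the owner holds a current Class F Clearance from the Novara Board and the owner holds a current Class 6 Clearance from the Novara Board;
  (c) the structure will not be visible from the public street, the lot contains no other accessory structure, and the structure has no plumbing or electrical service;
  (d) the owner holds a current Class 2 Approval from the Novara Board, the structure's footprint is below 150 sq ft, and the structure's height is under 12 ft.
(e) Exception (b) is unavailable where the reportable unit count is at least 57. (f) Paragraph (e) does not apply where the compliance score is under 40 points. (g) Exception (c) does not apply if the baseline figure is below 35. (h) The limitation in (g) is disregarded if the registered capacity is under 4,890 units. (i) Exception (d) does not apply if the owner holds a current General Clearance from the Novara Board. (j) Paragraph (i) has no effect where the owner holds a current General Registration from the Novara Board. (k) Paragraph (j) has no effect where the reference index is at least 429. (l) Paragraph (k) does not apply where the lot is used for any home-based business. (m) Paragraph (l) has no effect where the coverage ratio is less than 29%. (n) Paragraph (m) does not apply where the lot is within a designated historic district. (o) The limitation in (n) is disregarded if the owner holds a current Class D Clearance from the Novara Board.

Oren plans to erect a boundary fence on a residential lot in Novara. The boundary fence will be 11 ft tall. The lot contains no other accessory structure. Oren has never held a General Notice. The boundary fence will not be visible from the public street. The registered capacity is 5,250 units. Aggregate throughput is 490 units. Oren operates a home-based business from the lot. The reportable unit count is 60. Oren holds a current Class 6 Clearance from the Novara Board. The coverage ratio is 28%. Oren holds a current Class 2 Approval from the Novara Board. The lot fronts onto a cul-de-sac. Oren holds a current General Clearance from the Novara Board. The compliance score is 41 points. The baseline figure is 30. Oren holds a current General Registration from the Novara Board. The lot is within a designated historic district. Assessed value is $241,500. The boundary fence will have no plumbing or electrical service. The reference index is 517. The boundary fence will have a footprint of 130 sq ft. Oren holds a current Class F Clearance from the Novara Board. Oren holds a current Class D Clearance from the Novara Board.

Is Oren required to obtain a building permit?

Exception (a) requires that the owner holds a current General Notice from the Novara Board; but the General Notice is not current, so (a) is unavailable.
Exception (b): a current Class F Clearance is held; a current Class 6 Clearance is held — every condition holds. However, paragraphs (e)–(f) must be considered: (e) operates against (b): the reportable unit count is 60, meeting the 57 threshold. (f) is inapplicable (the compliance score is 41 points, not under 40 points), so (e) stands. So (b) is unavailable.
Exception (c) is satisfied on its face — the structure will not be visible from the street; the lot has no other accessory structure; there is no plumbing or electrical service. Turning to paragraphs (g)–(h): (g) applies — the baseline figure is 30, below the 35 limit. (h), which would lift (g), is not triggered — the registered capacity is 5,250 units, not under 4,890 units. So (c) is unavailable.
Exception (d)'s conditions are all satisfied: a current Class 2 Approval is held; the structure's footprint is 130 sq ft, below the 150 sq ft limit; the structure's height is 11 ft, under the 12 ft limit. Turning to paragraphs (i)–(o): (i) operates against (d): a current General Clearance is held. (j) is engaged (a current General Registration is held), but is displaced by (k): (k) operates against (j): the reference index is 517, meeting the 429 threshold. (l) applies (a home-based business operates on the lot), but yields to (m): (m) is triggered — the coverage ratio is 28%, less than the 29% limit. (n) would limit (m) — the lot is in a historic district — but (o) sets (n) aside: (o) operates against (n): a current Class D Clearance is held. Exception (d) does not apply.
No exception is made out. Oren falls within the general rule.

Yes — Oren must obtain a building permit.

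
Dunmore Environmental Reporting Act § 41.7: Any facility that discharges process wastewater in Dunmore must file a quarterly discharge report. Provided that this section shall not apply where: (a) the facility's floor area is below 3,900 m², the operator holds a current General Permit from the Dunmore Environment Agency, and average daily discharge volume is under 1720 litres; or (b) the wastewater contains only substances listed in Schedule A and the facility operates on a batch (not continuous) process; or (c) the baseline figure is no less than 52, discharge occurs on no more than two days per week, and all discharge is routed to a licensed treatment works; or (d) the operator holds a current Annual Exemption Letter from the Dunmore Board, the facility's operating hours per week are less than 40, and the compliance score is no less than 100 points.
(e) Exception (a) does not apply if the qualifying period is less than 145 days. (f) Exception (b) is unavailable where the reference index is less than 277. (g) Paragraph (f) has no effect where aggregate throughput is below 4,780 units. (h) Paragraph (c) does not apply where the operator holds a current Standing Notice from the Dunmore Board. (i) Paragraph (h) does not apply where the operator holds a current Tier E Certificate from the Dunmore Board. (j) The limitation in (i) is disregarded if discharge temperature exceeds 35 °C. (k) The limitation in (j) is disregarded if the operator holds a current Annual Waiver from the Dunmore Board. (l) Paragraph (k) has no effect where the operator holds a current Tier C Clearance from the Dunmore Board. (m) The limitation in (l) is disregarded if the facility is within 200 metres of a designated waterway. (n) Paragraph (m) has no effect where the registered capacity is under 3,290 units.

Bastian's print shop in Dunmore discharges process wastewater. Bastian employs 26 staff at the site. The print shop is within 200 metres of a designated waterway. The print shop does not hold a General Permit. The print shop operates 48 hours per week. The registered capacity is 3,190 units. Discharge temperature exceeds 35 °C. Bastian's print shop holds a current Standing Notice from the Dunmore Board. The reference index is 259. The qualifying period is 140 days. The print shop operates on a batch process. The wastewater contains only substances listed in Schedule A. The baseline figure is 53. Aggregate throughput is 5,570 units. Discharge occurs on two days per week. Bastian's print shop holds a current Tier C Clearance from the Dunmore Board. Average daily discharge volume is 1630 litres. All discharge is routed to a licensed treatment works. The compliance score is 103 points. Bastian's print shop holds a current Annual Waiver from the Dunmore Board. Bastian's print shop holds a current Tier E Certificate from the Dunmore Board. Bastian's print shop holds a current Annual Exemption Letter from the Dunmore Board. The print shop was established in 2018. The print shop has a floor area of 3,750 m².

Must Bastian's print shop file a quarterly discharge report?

Exception (a) fails — no General Permit is held.
Exception (b): the wastewater is Schedule-A-only; the facility operates on a batch process — every condition holds. Turning to paragraphs (f)–(g): (f) operates against (b): the reference index is 259, less than the 277 limit. (g), which would lift (f), does not operate here — aggregate throughput is 5,570 units, not below 4,780 units. (b) is therefore removed.
Exception (c): the baseline figure is 53, meeting the 52 threshold; discharge occurs on no more than two days per week; discharge is routed to a licensed treatment works — every condition holds. However, paragraphs (h)–(n) must be considered: (h) operates — a current Standing Notice is held. (i) would limit (h) — a current Tier E Certificate is held — but (j) sets (i) aside: (j) is engaged — discharge temperature exceeds 35 °C. (k) applies (a current Annual Waiver is held), but is overridden by (l): (l) operates against (k): a current Tier C Clearance is held. (m) applies (the print shop is within 200 m of a designated waterway), but is itself disapplied by (n): (n) operates against (m): the registered capacity is 3,190 units, under the 3,290 units limit. (c) is therefore removed.
Exception (d) fails — the facility's operating hours per week are 48, not less than 40.
No exception displaces § 41.7.

Yes — Bastian's print shop must file a quarterly discharge report.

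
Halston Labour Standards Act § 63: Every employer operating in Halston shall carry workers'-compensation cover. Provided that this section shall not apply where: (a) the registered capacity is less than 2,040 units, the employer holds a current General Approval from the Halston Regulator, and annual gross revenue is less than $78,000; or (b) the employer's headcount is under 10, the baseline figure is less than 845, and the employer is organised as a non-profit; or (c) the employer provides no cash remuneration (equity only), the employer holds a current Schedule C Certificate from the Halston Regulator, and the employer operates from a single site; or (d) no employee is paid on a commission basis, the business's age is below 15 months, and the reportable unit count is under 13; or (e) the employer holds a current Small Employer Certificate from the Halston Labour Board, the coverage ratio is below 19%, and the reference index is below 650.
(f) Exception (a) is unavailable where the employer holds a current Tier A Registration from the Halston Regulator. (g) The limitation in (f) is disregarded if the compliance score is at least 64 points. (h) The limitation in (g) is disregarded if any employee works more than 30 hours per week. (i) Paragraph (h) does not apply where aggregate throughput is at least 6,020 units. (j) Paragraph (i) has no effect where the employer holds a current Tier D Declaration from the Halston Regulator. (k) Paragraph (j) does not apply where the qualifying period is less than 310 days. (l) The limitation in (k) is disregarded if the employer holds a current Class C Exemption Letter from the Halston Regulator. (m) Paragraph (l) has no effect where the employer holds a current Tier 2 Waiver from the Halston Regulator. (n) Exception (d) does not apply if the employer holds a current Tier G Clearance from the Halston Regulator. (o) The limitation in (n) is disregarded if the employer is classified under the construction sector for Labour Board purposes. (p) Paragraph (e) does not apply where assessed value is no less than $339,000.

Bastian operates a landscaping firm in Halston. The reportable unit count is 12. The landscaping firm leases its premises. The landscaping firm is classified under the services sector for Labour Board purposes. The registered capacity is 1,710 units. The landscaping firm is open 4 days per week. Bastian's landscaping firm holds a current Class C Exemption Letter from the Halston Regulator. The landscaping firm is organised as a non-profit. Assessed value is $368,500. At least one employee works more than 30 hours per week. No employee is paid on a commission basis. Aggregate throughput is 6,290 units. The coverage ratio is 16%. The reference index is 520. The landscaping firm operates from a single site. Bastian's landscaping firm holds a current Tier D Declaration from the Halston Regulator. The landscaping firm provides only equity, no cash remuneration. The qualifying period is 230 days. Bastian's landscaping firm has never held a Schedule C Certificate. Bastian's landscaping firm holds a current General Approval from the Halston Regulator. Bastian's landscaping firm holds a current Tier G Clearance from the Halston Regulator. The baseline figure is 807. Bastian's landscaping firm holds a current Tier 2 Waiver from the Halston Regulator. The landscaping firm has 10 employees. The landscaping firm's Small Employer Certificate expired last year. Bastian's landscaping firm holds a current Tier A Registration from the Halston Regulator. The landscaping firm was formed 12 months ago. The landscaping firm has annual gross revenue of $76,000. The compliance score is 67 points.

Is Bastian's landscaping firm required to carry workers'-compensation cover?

No — exception (a) applies; Bastian's landscaping firm is not required to carry workers'-compensation cover.

Exception (a) is satisfied on its face — the registered capacity is 1,710 units, less than the 2,040 units limit; a current General Approval is held; annual gross revenue is $76,000, less than the $78,000 limit. Applying paragraphs (f)–(m): (f) operates (a current Tier A Registration is held), but yields to (g): (g) operates against (f): the compliance score is 67 points, meeting the 64 points threshold. (h) is triggered (at least one employee exceeds 30 hours/week), but is itself disapplied by (i): (i) operates against (h): aggregate throughput is 6,290 units, meeting the 6,020 units threshold. (j) applies (a current Tier D Declaration is held), but is overridden by (k): (k) operates — the qualifying period is 230 days, less than the 310 days limit. (l) would limit (k) — a current Class C Exemption Letter is held — but (m) sets (l) aside: (m) operates against (l): a current Tier 2 Waiver is held. (a) remains available.
Exception (b) requires that the employer's headcount is under 10; but the employer's headcount is 10, not under 10, so (b) is unavailable.
Exception (c) does not apply: the Schedule C Certificate is not current.
All of (d)'s requirements are met (no employee is paid on commission; the business's age is 12 months, below the 15 months limit; the reportable unit count is 12, under the 13 limit). But: (n) operates — a current Tier G Clearance is held. (o) is not engaged (the landscaping firm is classified under the services sector), so (n) stands. (d) is therefore removed.
Exception (e) fails — the Small Employer Certificate has expired.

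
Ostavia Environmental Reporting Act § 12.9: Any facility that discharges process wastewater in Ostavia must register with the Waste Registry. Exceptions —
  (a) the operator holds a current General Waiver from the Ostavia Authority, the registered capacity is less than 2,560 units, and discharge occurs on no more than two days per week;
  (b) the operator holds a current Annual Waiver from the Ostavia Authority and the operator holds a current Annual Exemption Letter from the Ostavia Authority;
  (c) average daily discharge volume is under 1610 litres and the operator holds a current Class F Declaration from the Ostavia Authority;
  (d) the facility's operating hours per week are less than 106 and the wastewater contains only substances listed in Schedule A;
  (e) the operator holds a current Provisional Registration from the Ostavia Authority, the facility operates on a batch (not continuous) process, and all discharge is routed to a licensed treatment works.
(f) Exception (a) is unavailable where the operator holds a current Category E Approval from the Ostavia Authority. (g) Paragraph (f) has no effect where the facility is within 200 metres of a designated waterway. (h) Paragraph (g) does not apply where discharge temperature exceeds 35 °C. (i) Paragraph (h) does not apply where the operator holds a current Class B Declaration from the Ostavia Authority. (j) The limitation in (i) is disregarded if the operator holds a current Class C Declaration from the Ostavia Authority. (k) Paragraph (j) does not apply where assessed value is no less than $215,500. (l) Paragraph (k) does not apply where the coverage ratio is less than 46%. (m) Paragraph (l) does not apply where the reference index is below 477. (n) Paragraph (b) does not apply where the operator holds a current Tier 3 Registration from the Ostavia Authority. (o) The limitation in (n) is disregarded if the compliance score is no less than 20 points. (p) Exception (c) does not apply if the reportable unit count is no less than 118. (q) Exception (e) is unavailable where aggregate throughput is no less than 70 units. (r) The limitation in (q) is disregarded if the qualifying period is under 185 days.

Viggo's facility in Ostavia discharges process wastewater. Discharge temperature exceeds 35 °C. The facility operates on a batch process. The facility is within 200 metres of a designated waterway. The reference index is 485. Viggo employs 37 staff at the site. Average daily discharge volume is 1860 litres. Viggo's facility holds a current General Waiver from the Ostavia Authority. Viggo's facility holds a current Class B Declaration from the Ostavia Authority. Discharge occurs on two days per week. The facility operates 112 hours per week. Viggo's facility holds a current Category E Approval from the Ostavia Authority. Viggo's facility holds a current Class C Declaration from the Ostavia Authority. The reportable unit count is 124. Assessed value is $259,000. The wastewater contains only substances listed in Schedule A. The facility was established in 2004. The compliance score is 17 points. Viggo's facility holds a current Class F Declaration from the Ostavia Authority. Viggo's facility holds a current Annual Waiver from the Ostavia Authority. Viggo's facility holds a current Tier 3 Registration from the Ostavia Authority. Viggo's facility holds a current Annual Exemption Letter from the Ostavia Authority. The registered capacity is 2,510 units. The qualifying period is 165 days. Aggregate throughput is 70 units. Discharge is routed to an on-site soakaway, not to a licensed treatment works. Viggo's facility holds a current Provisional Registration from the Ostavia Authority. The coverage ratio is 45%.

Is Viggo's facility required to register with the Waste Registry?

Exception (a) is satisfied on its face — a current General Waiver is held; the registered capacity is 2,510 units, less than the 2,560 units limit; discharge occurs on no more than two days per week. Turning to paragraphs (f)–(m): (f) applies — a current Category E Approval is held. (g) applies (the facility is within 200 m of a designated waterway), but is set aside by (h): (h) operates against (g): discharge temperature exceeds 35 °C. (i) is triggered (a current Class B Declaration is held), but is set aside by (j): (j) operates against (i): a current Class C Declaration is held. (k) would limit (j) — assessed value is $259,000, meeting the $215,500 threshold — but (l) sets (k) aside: (l) operates against (k): the coverage ratio is 45%, less than the 46% limit. (m), which would lift (l), is inapplicable — the reference index is 485, not below 477. Exception (a) does not apply.
All of (b)'s requirements are met (a current Annual Waiver is held; a current Annual Exemption Letter is held). But: (n) operates against (b): a current Tier 3 Registration is held. (o) does not operate here (the compliance score is 17 points, short of 20 points), so (n) stands. (b) is therefore removed.
Exception (c) requires that average daily discharge volume is under 1610 litres; but average daily discharge volume is 1860 litres, not under 1610 litres, so (c) is unavailable.
Exception (d) does not apply: the facility's operating hours per week are 112, not less than 106.
Exception (e) fails — discharge is not routed to a licensed treatment works.
Every exception is unavailable, so the rule governs.

Yes — Viggo's facility must register with the Waste Registry.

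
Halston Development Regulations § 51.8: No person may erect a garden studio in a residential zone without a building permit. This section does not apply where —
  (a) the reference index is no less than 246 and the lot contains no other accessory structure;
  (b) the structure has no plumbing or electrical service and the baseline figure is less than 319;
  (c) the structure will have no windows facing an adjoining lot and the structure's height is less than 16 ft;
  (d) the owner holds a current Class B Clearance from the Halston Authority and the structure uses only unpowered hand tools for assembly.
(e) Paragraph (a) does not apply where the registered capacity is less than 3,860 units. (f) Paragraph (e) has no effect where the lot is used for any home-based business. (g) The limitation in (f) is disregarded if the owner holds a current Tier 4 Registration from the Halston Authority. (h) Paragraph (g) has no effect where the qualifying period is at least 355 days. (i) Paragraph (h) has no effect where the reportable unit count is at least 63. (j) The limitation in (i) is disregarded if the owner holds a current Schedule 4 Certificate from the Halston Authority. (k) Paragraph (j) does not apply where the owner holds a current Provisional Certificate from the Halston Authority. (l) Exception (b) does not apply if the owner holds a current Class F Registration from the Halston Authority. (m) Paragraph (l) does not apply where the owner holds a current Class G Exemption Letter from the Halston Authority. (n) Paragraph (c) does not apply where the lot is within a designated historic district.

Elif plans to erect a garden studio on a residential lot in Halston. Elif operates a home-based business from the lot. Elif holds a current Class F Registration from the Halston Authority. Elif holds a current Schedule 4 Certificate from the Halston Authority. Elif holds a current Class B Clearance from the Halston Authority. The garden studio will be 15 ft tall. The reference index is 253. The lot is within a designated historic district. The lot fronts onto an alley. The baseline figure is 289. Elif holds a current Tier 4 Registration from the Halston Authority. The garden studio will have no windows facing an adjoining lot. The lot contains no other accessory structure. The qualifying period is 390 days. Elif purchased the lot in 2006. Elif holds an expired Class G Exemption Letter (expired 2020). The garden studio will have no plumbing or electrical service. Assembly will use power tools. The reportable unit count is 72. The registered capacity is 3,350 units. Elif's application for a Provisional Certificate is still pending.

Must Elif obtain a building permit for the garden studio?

No — exception (a) applies; Elif does not need a building permit.

Exception (a): the reference index is 253, meeting the 246 threshold; the lot has no other accessory structure — every condition holds. Under paragraphs (e)–(k): (e) is engaged (the registered capacity is 3,350 units, less than the 3,860 units limit), but is itself disapplied by (f): (f) operates — a home-based business operates on the lot. (g) would limit (f) — a current Tier 4 Registration is held — but (h) sets (g) aside: (h) operates against (g): the qualifying period is 390 days, meeting the 355 days threshold. (i) would limit (h) — the reportable unit count is 72, meeting the 63 threshold — but (j) sets (i) aside: (j) applies — a current Schedule 4 Certificate is held. (k), which would lift (j), is not triggered — the Provisional Certificate is not current. (a) remains available.
Exception (b): there is no plumbing or electrical service; the baseline figure is 289, less than the 319 limit — every condition holds. But: (l) operates against (b): a current Class F Registration is held. (m) does not operate here (the Class G Exemption Letter is not current), so (l) stands. (b) is therefore removed.
Exception (c) is satisfied on its face — no windows face an adjoining lot; the structure's height is 15 ft, less than the 16 ft limit. But: (n) is triggered — the lot is in a historic district. So (c) is unavailable.
Exception (d) does not apply: assembly uses power tools.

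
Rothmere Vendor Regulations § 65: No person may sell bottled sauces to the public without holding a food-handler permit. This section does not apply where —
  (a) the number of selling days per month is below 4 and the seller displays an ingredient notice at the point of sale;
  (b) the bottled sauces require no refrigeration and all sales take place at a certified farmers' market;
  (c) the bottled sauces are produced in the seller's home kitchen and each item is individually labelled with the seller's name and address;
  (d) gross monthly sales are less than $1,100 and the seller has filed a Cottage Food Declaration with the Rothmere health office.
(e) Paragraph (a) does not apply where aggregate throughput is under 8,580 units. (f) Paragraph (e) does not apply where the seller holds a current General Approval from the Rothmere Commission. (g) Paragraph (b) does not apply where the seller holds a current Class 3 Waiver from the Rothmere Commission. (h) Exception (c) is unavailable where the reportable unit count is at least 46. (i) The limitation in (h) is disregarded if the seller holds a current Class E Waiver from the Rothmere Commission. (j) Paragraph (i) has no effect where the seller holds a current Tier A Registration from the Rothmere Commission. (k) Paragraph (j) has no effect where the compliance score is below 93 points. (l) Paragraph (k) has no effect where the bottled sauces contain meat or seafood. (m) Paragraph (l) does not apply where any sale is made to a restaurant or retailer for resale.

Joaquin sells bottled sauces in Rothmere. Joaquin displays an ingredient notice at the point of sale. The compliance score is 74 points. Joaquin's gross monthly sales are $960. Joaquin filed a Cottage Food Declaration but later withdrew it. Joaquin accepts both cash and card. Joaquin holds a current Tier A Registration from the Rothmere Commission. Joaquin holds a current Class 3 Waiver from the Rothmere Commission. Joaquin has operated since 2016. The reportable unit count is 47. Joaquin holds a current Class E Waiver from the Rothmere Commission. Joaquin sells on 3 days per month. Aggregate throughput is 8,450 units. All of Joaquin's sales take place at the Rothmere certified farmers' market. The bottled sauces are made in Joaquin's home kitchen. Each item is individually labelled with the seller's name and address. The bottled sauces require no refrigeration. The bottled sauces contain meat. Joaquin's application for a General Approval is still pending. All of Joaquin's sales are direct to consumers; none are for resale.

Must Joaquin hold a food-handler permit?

Exception (a) is satisfied on its face — the number of selling days per month is 3, below the 4 limit; an ingredient notice is displayed. Turning to paragraphs (e)–(f): (e) operates against (a): aggregate throughput is 8,450 units, under the 8,580 units limit. (f) is not triggered (the General Approval is not current), so (e) stands. So (a) is unavailable.
Exception (b): the bottled sauces are shelf-stable; all sales are at a certified farmers' market — every condition holds. However, paragraph (g) must be considered: (g) operates against (b): a current Class 3 Waiver is held. (b) is therefore removed.
Exception (c): the bottled sauces are home-kitchen produced; items are individually labelled — every condition holds. However, paragraphs (h)–(m) must be considered: (h) operates against (c): the reportable unit count is 47, meeting the 46 threshold. (i) would limit (h) — a current Class E Waiver is held — but (j) sets (i) aside: (j) operates — a current Tier A Registration is held. (k) operates (the compliance score is 74 points, below the 93 points limit), but is displaced by (l): (l) operates — the bottled sauces contain meat. (m), which would lift (l), does not operate here — no sales are for resale. (c) is therefore removed.
Exception (d) does not apply: the Cottage Food Declaration was withdrawn.
None of the exceptions is available; § 65 applies in full.

Yes — Joaquin must hold a food-handler permit.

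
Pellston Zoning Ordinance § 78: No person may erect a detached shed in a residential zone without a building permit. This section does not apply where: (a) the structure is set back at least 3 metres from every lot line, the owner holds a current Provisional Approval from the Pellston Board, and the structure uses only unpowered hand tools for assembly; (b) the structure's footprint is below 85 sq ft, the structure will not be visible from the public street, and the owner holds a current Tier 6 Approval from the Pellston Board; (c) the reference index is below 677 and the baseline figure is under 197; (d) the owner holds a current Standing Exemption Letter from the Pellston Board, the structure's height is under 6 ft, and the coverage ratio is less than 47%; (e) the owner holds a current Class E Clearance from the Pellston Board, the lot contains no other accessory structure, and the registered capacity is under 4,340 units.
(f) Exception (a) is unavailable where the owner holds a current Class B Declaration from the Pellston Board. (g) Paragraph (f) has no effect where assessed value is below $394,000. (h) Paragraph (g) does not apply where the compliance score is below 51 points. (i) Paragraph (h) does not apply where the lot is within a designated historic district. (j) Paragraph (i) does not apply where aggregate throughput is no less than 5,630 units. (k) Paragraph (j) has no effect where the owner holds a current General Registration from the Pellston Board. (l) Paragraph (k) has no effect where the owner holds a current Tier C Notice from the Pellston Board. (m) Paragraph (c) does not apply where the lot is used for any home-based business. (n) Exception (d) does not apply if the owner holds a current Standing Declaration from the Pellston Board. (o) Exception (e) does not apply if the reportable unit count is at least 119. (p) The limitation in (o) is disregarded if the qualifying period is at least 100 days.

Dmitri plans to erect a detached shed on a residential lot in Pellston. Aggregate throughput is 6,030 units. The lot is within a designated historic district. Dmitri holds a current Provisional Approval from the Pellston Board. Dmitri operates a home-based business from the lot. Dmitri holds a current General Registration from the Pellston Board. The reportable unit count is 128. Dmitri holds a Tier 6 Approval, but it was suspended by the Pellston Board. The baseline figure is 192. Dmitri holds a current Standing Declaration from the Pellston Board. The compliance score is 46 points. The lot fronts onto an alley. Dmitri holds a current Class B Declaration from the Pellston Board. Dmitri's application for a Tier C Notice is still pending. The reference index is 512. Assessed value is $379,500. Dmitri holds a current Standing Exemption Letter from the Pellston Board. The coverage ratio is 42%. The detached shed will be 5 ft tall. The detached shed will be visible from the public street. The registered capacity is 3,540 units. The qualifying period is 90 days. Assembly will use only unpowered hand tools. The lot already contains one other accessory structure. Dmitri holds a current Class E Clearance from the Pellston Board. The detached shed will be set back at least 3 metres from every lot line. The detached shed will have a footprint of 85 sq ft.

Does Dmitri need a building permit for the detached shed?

No — exception (a) applies; Dmitri does not need a building permit.

All of (a)'s requirements are met (the setback is at least 3 m on every side; a current Provisional Approval is held; assembly uses only hand tools). Under paragraphs (f)–(l): (f) is triggered (a current Class B Declaration is held), but is set aside by (g): (g) operates against (f): assessed value is $379,500, below the $394,000 limit. (h) is triggered (the compliance score is 46 points, below the 51 points limit), but yields to (i): (i) operates against (h): the lot is in a historic district. (j) would limit (i) — aggregate throughput is 6,030 units, meeting the 5,630 units threshold — but (k) sets (j) aside: (k) is triggered — a current General Registration is held. (l), which would lift (k), is inapplicable — no current Tier C Notice is held. Exception (a) stands.
Exception (b) does not apply: the structure's footprint is 85 sq ft, not below 85 sq ft.
Exception (c)'s conditions are all satisfied: the reference index is 512, below the 677 limit; the baseline figure is 192, under the 197 limit. However, paragraph (m) must be considered: (m) applies — a home-based business operates on the lot. Exception (c) does not apply.
Exception (d): a current Standing Exemption Letter is held; the structure's height is 5 ft, under the 6 ft limit; the coverage ratio is 42%, less than the 47% limit — every condition holds. However, paragraph (n) must be considered: (n) operates against (d): a current Standing Declaration is held. (d) is therefore removed.
Exception (e) fails — the lot already has another accessory structure.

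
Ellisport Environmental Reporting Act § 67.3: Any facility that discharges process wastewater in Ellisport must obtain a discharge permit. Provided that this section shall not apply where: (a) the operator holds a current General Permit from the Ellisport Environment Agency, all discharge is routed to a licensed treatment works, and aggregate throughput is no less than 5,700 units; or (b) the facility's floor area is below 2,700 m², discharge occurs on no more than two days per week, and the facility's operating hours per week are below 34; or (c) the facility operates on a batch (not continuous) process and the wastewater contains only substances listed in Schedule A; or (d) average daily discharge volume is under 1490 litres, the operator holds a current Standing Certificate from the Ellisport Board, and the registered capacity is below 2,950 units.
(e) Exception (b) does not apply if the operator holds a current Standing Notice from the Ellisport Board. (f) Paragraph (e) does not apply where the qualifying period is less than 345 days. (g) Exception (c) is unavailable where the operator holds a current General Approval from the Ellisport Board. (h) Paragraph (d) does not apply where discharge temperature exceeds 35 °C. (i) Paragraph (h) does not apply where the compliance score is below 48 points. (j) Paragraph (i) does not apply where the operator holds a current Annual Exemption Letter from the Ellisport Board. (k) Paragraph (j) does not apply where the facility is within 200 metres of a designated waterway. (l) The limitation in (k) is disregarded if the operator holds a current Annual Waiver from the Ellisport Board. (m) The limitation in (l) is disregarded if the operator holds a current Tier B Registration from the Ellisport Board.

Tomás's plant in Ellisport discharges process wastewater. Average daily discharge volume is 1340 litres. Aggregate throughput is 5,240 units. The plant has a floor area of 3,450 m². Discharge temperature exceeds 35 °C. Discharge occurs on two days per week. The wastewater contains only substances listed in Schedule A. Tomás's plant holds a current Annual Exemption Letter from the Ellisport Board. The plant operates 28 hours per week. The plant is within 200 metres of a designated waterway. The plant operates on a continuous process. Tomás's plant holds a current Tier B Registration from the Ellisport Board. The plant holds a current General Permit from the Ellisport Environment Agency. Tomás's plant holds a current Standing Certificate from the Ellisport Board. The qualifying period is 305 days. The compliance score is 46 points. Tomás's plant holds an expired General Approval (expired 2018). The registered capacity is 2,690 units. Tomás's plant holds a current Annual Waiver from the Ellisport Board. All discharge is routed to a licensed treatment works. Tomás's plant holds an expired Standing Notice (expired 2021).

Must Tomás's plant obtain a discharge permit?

Exception (a) fails — aggregate throughput is 5,240 units, short of 5,700 units.
Exception (b) requires that the facility's floor area is below 2,700 m²; but the facility's floor area is 3,450 m², not below 2,700 m², so (b) is unavailable.
Exception (c) requires that the facility operates on a batch (not continuous) process; but the facility operates on a continuous process, so (c) is unavailable.
Exception (d): average daily discharge volume is 1340 litres, under the 1490 litres limit; a current Standing Certificate is held; the registered capacity is 2,690 units, below the 2,950 units limit — every condition holds. Under paragraphs (h)–(m): (h) would limit (d) — discharge temperature exceeds 35 °C — but (i) sets (h) aside: (i) operates against (h): the compliance score is 46 points, below the 48 points limit. (j) operates (a current Annual Exemption Letter is held), but is overridden by (k): (k) operates against (j): the plant is within 200 m of a designated waterway. (l) operates (a current Annual Waiver is held), but is itself disapplied by (m): (m) applies — a current Tier B Registration is held. (d) remains available.

No — exception (d) applies; Tomás's plant is not required to obtain a discharge permit.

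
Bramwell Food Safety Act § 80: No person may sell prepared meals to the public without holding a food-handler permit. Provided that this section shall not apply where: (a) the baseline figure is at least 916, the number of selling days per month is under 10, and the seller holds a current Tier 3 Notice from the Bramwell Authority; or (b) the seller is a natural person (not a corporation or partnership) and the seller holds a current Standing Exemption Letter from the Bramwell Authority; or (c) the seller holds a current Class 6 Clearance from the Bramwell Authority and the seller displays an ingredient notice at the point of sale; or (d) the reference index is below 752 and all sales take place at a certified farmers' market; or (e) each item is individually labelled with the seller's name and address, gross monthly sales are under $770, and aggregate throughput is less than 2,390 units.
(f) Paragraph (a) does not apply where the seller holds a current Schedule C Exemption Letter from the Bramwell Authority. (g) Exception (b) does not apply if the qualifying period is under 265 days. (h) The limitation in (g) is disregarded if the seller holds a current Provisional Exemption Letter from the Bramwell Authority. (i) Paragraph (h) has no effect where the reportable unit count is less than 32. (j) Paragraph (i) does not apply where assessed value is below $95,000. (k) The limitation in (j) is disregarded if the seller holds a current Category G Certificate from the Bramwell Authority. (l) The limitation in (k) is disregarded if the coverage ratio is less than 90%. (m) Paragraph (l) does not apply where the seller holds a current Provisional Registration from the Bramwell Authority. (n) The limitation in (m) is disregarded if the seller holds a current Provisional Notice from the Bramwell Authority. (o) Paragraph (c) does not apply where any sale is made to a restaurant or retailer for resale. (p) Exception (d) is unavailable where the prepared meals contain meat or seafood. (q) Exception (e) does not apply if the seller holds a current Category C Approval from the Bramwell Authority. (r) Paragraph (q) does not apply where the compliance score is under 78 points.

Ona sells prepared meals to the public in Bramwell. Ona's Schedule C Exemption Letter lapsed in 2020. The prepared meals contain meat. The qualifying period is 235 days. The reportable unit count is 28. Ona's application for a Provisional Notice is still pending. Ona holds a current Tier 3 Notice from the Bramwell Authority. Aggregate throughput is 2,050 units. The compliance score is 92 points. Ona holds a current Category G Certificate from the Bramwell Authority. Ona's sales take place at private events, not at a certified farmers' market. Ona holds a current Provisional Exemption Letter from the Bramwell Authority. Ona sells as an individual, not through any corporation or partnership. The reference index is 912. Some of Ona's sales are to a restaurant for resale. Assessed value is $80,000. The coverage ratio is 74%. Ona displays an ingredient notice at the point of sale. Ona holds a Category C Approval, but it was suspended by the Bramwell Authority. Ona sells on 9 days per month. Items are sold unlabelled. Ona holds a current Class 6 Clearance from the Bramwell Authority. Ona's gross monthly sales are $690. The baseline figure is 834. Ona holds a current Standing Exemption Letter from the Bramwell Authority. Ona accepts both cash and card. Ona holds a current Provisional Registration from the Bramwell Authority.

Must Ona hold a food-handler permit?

Yes — Ona must hold a food-handler permit.

Exception (a) requires that the baseline figure is at least 916; but the baseline figure is 834, short of 916, so (a) is unavailable.
All of (b)'s requirements are met (the seller is a natural person; a current Standing Exemption Letter is held). Turning to paragraphs (g)–(n): (g) is triggered — the qualifying period is 235 days, under the 265 days limit. (h) operates (a current Provisional Exemption Letter is held), but yields to (i): (i) operates against (h): the reportable unit count is 28, less than the 32 limit. (j) is engaged (assessed value is $80,000, below the $95,000 limit), but is itself disapplied by (k): (k) operates against (j): a current Category G Certificate is held. (l) would limit (k) — the coverage ratio is 74%, less than the 90% limit — but (m) sets (l) aside: (m) applies — a current Provisional Registration is held. (n), which would lift (m), is not engaged — there is no Provisional Notice in force. Exception (b) does not apply.
Exception (c)'s conditions are all satisfied: a current Class 6 Clearance is held; an ingredient notice is displayed. But applying paragraph (o): (o) is engaged — some sales are to a restaurant for resale. Exception (c) does not apply.
Exception (d) does not apply: the reference index is 912, not below 752.
Exception (e) requires that each item is individually labelled with the seller's name and address; but items are sold unlabelled, so (e) is unavailable.
No exception is made out. Ona falls within the general rule.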